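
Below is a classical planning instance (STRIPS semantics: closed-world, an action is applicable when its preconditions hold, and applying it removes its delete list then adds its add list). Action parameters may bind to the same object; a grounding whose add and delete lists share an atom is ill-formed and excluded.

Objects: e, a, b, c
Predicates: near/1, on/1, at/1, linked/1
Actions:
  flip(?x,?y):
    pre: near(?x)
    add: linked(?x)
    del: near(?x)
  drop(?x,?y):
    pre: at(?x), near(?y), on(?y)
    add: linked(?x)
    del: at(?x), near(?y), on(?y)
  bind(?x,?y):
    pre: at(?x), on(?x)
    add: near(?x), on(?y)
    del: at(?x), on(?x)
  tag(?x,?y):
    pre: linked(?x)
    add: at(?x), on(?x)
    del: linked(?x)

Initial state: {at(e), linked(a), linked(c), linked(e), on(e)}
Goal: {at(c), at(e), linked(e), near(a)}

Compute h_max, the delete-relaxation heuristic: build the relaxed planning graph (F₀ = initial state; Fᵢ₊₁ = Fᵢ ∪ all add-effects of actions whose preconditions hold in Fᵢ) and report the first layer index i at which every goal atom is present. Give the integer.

2

F0 = init (5 atoms)
F1 = F0 ∪ {at(a), at(c), near(e), on(a), on(b), on(c)}  (11 atoms)
F2 = F1 ∪ {near(a), near(c)}  (13 atoms)
goal ⊆ F2  ⇒  h_max = 2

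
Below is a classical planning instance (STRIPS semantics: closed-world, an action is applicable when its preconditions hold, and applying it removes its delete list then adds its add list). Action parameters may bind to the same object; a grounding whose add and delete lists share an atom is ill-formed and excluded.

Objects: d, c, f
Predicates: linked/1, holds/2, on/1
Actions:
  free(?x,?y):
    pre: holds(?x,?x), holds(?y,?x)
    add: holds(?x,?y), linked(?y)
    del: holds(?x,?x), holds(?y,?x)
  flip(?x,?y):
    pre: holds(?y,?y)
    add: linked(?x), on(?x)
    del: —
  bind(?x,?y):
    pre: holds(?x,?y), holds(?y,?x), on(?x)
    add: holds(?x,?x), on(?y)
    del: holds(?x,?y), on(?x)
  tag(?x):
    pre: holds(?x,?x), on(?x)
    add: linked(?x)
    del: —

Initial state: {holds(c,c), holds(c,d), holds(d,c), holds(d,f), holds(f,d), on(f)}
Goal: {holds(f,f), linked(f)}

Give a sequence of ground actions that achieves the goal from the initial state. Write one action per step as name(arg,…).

flip(f,c); bind(f,d)

1. flip(f,c)  →  {holds(c,c), holds(c,d), holds(d,c), holds(d,f), holds(f,d), linked(f), on(f)}
2. bind(f,d)  →  {holds(c,c), holds(c,d), holds(d,c), holds(d,f), holds(f,f), linked(f), on(d)}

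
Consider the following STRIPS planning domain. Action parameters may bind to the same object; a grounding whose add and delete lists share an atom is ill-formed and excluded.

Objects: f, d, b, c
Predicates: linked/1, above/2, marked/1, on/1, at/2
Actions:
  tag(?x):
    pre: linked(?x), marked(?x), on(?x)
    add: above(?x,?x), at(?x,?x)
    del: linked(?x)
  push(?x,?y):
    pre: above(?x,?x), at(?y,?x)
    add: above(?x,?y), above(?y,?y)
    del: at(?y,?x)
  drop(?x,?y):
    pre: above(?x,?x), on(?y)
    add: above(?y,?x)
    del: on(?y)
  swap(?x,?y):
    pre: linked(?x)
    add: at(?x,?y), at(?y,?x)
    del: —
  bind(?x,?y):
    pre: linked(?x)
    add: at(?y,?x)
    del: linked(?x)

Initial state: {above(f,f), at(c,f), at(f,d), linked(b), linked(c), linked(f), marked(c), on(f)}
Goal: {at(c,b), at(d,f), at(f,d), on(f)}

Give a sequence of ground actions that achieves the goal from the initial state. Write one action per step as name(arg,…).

1. swap(f,d)  →  {above(f,f), at(c,f), at(d,f), at(f,d), linked(b), linked(c), linked(f), marked(c), on(f)}
2. swap(b,c)  →  {above(f,f), at(b,c), at(c,b), at(c,f), at(d,f), at(f,d), linked(b), linked(c), linked(f), marked(c), on(f)}

swap(f,d); swap(b,c)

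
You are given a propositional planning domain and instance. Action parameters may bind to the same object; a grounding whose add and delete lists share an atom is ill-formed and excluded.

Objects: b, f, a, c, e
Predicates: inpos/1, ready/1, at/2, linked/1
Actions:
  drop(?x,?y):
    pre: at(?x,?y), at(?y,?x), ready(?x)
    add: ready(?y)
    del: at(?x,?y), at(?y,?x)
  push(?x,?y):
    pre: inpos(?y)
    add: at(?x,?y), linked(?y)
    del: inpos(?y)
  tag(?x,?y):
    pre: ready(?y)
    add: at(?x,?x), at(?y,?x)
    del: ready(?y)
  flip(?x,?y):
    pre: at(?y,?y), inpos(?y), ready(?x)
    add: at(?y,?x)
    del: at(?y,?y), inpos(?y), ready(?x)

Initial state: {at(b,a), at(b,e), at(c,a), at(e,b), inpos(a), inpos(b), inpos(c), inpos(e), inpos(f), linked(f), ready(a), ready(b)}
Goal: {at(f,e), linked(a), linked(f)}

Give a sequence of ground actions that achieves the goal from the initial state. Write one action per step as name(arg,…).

1. push(b,a)  →  {at(b,a), at(b,e), at(c,a), at(e,b), inpos(b), inpos(c), inpos(e), inpos(f), linked(a), linked(f), ready(a), ready(b)}
2. push(f,e)  →  {at(b,a), at(b,e), at(c,a), at(e,b), at(f,e), inpos(b), inpos(c), inpos(f), linked(a), linked(e), linked(f), ready(a), ready(b)}

push(b,a); push(f,e)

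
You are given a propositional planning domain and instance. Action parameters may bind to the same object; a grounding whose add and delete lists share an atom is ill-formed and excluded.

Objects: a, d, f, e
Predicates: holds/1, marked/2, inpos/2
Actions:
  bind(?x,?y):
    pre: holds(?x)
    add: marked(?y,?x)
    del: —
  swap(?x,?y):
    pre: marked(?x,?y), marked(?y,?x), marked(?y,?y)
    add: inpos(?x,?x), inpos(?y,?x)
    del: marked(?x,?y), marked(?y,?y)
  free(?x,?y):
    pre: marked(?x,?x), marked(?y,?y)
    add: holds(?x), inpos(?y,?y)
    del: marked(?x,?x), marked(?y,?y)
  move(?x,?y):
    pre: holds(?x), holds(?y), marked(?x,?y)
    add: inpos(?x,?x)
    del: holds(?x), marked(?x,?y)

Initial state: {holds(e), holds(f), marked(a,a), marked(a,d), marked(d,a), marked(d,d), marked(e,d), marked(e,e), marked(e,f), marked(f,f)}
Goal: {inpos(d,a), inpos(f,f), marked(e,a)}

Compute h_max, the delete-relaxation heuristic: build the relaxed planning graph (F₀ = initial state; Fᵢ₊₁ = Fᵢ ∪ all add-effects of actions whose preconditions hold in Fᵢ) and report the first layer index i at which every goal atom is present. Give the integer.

2

F0 = init (10 atoms)
F1 = F0 ∪ {holds(a), holds(d), inpos(a,a), inpos(a,d), inpos(d,a), inpos(d,d), inpos(e,e), inpos(f,f), marked(a,e), marked(a,f), marked(d,e), marked(d,f), marked(f,e)}  (23 atoms)
F2 = F1 ∪ {inpos(d,e), inpos(e,d), inpos(e,f), inpos(f,e), marked(e,a), marked(f,a), marked(f,d)}  (30 atoms)
goal ⊆ F2  ⇒  h_max = 2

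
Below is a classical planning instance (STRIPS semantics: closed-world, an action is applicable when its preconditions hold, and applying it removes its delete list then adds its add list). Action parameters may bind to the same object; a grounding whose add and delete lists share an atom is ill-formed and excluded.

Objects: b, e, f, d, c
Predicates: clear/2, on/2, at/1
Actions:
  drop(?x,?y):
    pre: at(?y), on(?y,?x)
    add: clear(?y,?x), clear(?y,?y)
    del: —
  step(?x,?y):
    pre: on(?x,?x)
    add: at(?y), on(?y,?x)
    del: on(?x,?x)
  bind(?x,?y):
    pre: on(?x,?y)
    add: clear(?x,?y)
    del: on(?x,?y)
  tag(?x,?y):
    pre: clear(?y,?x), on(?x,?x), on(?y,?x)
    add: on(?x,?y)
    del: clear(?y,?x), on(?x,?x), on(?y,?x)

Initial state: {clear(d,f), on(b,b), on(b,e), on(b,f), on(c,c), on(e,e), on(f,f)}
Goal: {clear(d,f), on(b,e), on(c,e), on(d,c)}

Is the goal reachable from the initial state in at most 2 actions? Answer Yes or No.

Yes

1. step(e,c)  →  {at(c), clear(d,f), on(b,b), on(b,e), on(b,f), on(c,c), on(c,e), on(f,f)}
2. step(c,d)  →  {at(c), at(d), clear(d,f), on(b,b), on(b,e), on(b,f), on(c,e), on(d,c), on(f,f)}
optimal plan length = 2; 2 ≤ 2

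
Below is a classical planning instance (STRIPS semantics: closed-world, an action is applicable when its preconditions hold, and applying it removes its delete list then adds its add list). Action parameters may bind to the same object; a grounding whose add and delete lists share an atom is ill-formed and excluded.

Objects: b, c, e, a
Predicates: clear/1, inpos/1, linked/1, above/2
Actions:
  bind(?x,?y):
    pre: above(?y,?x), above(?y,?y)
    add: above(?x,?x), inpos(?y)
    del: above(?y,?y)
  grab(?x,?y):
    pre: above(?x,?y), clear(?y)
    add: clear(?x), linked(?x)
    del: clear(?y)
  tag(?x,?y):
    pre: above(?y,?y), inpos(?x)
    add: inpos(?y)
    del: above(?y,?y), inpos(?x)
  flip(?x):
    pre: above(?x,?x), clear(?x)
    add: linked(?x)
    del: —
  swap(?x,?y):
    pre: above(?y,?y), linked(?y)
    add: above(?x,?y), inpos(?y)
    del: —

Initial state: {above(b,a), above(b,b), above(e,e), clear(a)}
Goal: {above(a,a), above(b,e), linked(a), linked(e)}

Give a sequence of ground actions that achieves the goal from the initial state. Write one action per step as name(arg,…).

bind(a,b); flip(a); swap(e,a); grab(e,a); swap(b,e)

1. bind(a,b)  →  {above(a,a), above(b,a), above(e,e), clear(a), inpos(b)}
2. flip(a)  →  {above(a,a), above(b,a), above(e,e), clear(a), inpos(b), linked(a)}
3. swap(e,a)  →  {above(a,a), above(b,a), above(e,a), above(e,e), clear(a), inpos(a), inpos(b), linked(a)}
4. grab(e,a)  →  {above(a,a), above(b,a), above(e,a), above(e,e), clear(e), inpos(a), inpos(b), linked(a), linked(e)}
5. swap(b,e)  →  {above(a,a), above(b,a), above(b,e), above(e,a), above(e,e), clear(e), inpos(a), inpos(b), inpos(e), linked(a), linked(e)}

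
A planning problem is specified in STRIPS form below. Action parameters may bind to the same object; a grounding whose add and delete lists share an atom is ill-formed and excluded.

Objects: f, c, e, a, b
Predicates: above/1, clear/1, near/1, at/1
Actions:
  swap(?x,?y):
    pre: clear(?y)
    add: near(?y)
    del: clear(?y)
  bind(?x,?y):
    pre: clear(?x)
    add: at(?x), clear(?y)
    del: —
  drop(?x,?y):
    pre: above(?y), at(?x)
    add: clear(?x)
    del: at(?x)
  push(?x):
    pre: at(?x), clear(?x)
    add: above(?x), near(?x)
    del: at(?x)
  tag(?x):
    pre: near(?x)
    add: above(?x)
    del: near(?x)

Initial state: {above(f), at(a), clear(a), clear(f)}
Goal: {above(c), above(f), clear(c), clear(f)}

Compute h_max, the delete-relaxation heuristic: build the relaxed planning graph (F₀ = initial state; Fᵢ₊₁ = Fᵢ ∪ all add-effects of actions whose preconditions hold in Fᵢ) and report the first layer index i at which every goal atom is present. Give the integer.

3

F0 = init (4 atoms)
F1 = F0 ∪ {above(a), at(f), clear(b), clear(c), clear(e), near(a), near(f)}  (11 atoms)
F2 = F1 ∪ {at(b), at(c), at(e), near(b), near(c), near(e)}  (17 atoms)
F3 = F2 ∪ {above(b), above(c), above(e)}  (20 atoms)
goal ⊆ F3  ⇒  h_max = 3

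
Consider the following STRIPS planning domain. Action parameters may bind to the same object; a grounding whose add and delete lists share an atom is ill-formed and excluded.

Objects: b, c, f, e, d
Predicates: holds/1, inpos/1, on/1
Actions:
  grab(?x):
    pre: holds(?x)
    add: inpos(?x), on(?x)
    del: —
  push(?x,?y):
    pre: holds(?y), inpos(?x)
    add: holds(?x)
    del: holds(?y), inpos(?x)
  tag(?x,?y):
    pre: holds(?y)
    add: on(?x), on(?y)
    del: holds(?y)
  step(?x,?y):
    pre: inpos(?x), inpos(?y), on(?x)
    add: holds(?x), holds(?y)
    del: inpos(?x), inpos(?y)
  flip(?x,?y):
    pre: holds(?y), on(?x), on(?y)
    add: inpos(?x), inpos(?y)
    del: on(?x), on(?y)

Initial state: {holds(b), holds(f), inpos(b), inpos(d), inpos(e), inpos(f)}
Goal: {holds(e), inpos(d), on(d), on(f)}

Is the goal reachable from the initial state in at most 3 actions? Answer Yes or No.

1. push(e,b)  →  {holds(e), holds(f), inpos(b), inpos(d), inpos(f)}
2. tag(d,f)  →  {holds(e), inpos(b), inpos(d), inpos(f), on(d), on(f)}
optimal plan length = 2; 2 ≤ 3

Yes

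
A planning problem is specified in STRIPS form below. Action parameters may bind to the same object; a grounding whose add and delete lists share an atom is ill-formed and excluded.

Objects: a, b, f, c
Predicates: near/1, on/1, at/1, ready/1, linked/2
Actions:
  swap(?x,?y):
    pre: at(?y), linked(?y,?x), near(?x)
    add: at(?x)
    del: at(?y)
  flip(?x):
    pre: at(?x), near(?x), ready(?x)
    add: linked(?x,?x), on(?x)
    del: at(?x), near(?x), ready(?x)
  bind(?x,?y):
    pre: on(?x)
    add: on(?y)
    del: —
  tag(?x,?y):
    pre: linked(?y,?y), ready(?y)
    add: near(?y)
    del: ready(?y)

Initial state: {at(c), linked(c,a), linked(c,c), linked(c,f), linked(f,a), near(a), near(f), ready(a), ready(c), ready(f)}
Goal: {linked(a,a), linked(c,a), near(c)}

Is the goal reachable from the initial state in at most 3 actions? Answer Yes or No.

Yes

1. swap(a,c)  →  {at(a), linked(c,a), linked(c,c), linked(c,f), linked(f,a), near(a), near(f), ready(a), ready(c), ready(f)}
2. flip(a)  →  {linked(a,a), linked(c,a), linked(c,c), linked(c,f), linked(f,a), near(f), on(a), ready(c), ready(f)}
3. tag(a,c)  →  {linked(a,a), linked(c,a), linked(c,c), linked(c,f), linked(f,a), near(c), near(f), on(a), ready(f)}
optimal plan length = 3; 3 ≤ 3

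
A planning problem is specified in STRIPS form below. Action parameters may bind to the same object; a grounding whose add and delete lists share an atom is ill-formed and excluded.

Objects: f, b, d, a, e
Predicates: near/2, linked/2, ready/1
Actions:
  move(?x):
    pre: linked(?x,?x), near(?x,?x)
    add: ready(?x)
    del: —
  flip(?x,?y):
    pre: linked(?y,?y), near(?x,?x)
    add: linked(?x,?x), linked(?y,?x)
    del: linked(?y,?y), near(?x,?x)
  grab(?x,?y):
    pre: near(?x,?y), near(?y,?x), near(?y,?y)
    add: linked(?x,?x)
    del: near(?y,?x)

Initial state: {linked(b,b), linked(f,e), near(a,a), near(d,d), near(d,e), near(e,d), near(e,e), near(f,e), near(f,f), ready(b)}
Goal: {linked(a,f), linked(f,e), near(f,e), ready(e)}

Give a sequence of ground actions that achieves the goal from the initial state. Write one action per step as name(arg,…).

flip(a,b); flip(f,a); grab(e,d); move(e)

1. flip(a,b)  →  {linked(a,a), linked(b,a), linked(f,e), near(d,d), near(d,e), near(e,d), near(e,e), near(f,e), near(f,f), ready(b)}
2. flip(f,a)  →  {linked(a,f), linked(b,a), linked(f,e), linked(f,f), near(d,d), near(d,e), near(e,d), near(e,e), near(f,e), ready(b)}
3. grab(e,d)  →  {linked(a,f), linked(b,a), linked(e,e), linked(f,e), linked(f,f), near(d,d), near(e,d), near(e,e), near(f,e), ready(b)}
4. move(e)  →  {linked(a,f), linked(b,a), linked(e,e), linked(f,e), linked(f,f), near(d,d), near(e,d), near(e,e), near(f,e), ready(b), ready(e)}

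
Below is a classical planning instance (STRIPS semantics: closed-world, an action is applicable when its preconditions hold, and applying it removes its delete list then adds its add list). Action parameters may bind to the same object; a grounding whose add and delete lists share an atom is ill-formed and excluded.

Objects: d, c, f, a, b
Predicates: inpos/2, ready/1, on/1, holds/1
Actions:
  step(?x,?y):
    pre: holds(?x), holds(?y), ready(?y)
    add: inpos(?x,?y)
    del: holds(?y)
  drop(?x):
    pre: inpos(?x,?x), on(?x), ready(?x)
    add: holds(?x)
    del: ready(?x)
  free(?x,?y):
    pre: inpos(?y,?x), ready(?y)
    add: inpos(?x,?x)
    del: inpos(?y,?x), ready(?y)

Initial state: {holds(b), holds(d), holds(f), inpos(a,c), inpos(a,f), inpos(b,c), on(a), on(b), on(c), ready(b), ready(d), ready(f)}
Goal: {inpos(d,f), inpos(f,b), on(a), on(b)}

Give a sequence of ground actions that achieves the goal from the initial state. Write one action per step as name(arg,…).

1. step(f,b)  →  {holds(d), holds(f), inpos(a,c), inpos(a,f), inpos(b,c), inpos(f,b), on(a), on(b), on(c), ready(b), ready(d), ready(f)}
2. step(d,f)  →  {holds(d), inpos(a,c), inpos(a,f), inpos(b,c), inpos(d,f), inpos(f,b), on(a), on(b), on(c), ready(b), ready(d), ready(f)}

step(f,b); step(d,f)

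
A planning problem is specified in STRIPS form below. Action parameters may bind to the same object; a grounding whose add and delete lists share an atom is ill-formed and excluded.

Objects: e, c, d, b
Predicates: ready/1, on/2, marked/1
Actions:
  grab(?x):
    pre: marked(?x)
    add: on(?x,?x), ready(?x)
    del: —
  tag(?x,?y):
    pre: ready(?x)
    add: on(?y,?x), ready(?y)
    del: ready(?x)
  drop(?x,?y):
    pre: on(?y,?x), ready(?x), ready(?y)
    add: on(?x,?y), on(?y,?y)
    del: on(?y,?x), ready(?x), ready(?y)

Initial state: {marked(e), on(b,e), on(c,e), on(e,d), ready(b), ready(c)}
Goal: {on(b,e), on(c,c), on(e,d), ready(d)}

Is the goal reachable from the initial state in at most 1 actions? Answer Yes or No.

1. grab(e)  →  {marked(e), on(b,e), on(c,e), on(e,d), on(e,e), ready(b), ready(c), ready(e)}
2. tag(b,d)  →  {marked(e), on(b,e), on(c,e), on(d,b), on(e,d), on(e,e), ready(c), ready(d), ready(e)}
3. drop(e,c)  →  {marked(e), on(b,e), on(c,c), on(d,b), on(e,c), on(e,d), on(e,e), ready(d)}
optimal plan length = 3; 3 > 1

No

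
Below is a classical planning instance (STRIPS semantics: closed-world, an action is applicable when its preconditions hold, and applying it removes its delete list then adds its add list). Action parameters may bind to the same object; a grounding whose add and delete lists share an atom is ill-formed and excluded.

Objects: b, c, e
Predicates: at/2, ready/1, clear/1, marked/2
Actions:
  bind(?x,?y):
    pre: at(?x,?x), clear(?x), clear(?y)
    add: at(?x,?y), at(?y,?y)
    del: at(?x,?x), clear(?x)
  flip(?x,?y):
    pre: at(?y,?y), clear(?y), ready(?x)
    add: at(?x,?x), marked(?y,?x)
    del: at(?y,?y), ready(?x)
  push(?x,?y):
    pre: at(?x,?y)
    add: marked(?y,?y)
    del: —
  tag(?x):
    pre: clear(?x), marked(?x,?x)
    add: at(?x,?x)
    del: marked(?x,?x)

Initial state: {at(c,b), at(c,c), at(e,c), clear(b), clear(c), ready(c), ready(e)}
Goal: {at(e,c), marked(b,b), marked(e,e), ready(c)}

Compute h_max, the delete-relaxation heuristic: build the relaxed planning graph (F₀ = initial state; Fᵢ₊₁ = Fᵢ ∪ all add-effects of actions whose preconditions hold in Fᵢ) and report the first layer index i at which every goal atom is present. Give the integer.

F0 = init (7 atoms)
F1 = F0 ∪ {at(b,b), at(e,e), marked(b,b), marked(c,c), marked(c,e)}  (12 atoms)
F2 = F1 ∪ {at(b,c), marked(b,c), marked(b,e), marked(e,e)}  (16 atoms)
goal ⊆ F2  ⇒  h_max = 2

2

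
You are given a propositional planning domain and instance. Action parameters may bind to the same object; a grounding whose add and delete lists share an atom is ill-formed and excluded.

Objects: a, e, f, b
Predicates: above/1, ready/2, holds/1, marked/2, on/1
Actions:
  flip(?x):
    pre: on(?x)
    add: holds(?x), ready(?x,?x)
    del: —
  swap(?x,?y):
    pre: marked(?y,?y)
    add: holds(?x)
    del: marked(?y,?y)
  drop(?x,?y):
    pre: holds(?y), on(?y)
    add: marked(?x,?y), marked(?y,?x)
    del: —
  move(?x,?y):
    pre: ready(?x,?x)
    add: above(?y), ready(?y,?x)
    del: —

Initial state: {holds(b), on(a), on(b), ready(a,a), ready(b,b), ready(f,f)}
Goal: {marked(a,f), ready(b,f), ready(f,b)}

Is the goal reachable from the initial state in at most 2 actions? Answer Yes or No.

1. flip(a)  →  {holds(a), holds(b), on(a), on(b), ready(a,a), ready(b,b), ready(f,f)}
2. drop(f,a)  →  {holds(a), holds(b), marked(a,f), marked(f,a), on(a), on(b), ready(a,a), ready(b,b), ready(f,f)}
3. move(f,b)  →  {above(b), holds(a), holds(b), marked(a,f), marked(f,a), on(a), on(b), ready(a,a), ready(b,b), ready(b,f), ready(f,f)}
4. move(b,f)  →  {above(b), above(f), holds(a), holds(b), marked(a,f), marked(f,a), on(a), on(b), ready(a,a), ready(b,b), ready(b,f), ready(f,b), ready(f,f)}
optimal plan length = 4; 4 > 2

No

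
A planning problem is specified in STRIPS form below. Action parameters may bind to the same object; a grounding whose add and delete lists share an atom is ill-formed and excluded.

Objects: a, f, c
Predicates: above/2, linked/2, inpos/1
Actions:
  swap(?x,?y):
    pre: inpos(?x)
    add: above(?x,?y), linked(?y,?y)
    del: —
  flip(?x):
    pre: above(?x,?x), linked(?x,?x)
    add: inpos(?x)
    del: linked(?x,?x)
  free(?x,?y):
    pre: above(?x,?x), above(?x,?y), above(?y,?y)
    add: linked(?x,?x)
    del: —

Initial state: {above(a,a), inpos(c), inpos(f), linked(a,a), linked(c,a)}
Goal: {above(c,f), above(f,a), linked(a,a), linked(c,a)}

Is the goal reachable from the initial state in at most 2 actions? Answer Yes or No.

Yes

1. swap(f,a)  →  {above(a,a), above(f,a), inpos(c), inpos(f), linked(a,a), linked(c,a)}
2. swap(c,f)  →  {above(a,a), above(c,f), above(f,a), inpos(c), inpos(f), linked(a,a), linked(c,a), linked(f,f)}
optimal plan length = 2; 2 ≤ 2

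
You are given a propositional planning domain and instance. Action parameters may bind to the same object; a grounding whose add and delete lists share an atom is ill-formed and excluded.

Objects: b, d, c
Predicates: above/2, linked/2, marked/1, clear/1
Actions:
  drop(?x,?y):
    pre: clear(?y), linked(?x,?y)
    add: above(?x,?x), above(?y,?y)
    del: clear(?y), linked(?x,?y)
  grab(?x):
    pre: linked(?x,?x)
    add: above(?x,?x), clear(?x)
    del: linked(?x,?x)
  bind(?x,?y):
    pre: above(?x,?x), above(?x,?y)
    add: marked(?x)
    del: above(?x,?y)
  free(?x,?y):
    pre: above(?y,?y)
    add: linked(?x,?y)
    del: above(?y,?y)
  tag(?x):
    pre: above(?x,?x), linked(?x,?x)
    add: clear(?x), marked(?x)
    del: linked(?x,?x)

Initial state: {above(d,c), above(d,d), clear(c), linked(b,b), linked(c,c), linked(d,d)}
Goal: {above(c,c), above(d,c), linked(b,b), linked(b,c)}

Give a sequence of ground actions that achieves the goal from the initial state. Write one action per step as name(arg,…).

drop(c,c); grab(d); free(b,c); free(c,d); drop(c,d)

1. drop(c,c)  →  {above(c,c), above(d,c), above(d,d), linked(b,b), linked(d,d)}
2. grab(d)  →  {above(c,c), above(d,c), above(d,d), clear(d), linked(b,b)}
3. free(b,c)  →  {above(d,c), above(d,d), clear(d), linked(b,b), linked(b,c)}
4. free(c,d)  →  {above(d,c), clear(d), linked(b,b), linked(b,c), linked(c,d)}
5. drop(c,d)  →  {above(c,c), above(d,c), above(d,d), linked(b,b), linked(b,c)}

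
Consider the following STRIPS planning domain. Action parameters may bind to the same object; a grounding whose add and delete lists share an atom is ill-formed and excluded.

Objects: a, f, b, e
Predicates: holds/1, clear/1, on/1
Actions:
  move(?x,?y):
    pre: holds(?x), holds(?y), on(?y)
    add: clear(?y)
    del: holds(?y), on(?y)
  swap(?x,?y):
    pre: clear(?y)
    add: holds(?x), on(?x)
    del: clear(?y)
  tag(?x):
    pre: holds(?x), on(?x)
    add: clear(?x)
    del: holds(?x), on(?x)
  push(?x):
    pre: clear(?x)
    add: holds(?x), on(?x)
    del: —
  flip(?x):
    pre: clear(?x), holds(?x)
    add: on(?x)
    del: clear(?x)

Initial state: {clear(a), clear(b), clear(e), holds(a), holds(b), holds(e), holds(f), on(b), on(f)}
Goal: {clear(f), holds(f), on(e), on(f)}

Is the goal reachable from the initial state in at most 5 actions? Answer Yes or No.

1. move(a,f)  →  {clear(a), clear(b), clear(e), clear(f), holds(a), holds(b), holds(e), on(b)}
2. swap(f,a)  →  {clear(b), clear(e), clear(f), holds(a), holds(b), holds(e), holds(f), on(b), on(f)}
3. swap(e,b)  →  {clear(e), clear(f), holds(a), holds(b), holds(e), holds(f), on(b), on(e), on(f)}
optimal plan length = 3; 3 ≤ 5

Yes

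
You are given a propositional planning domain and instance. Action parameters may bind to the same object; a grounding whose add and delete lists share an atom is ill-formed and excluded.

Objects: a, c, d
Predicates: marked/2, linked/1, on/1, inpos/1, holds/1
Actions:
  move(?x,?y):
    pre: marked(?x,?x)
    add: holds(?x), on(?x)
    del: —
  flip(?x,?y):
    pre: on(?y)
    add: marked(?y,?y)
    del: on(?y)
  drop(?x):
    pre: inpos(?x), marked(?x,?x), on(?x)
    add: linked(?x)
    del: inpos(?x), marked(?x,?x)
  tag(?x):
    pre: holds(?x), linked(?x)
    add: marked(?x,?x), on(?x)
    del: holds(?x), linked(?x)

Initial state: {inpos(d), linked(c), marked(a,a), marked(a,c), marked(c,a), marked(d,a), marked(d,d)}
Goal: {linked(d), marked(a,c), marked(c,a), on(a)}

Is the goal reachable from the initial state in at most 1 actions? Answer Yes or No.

No

1. move(a,a)  →  {holds(a), inpos(d), linked(c), marked(a,a), marked(a,c), marked(c,a), marked(d,a), marked(d,d), on(a)}
2. move(d,a)  →  {holds(a), holds(d), inpos(d), linked(c), marked(a,a), marked(a,c), marked(c,a), marked(d,a), marked(d,d), on(a), on(d)}
3. drop(d)  →  {holds(a), holds(d), linked(c), linked(d), marked(a,a), marked(a,c), marked(c,a), marked(d,a), on(a), on(d)}
optimal plan length = 3; 3 > 1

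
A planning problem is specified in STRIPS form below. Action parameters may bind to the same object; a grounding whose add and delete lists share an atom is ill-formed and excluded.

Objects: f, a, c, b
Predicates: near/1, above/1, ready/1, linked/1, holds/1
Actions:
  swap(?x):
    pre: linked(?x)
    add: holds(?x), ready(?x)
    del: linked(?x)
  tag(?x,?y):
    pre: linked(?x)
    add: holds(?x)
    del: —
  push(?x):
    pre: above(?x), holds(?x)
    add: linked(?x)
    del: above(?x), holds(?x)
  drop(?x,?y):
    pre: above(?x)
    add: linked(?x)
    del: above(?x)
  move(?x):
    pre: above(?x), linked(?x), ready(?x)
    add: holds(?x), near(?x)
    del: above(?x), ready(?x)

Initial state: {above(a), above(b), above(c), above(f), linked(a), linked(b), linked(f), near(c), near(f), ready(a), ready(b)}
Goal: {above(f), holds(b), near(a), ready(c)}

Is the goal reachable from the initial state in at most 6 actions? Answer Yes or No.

1. swap(b)  →  {above(a), above(b), above(c), above(f), holds(b), linked(a), linked(f), near(c), near(f), ready(a), ready(b)}
2. drop(c,f)  →  {above(a), above(b), above(f), holds(b), linked(a), linked(c), linked(f), near(c), near(f), ready(a), ready(b)}
3. swap(c)  →  {above(a), above(b), above(f), holds(b), holds(c), linked(a), linked(f), near(c), near(f), ready(a), ready(b), ready(c)}
4. move(a)  →  {above(b), above(f), holds(a), holds(b), holds(c), linked(a), linked(f), near(a), near(c), near(f), ready(b), ready(c)}
optimal plan length = 4; 4 ≤ 6

Yes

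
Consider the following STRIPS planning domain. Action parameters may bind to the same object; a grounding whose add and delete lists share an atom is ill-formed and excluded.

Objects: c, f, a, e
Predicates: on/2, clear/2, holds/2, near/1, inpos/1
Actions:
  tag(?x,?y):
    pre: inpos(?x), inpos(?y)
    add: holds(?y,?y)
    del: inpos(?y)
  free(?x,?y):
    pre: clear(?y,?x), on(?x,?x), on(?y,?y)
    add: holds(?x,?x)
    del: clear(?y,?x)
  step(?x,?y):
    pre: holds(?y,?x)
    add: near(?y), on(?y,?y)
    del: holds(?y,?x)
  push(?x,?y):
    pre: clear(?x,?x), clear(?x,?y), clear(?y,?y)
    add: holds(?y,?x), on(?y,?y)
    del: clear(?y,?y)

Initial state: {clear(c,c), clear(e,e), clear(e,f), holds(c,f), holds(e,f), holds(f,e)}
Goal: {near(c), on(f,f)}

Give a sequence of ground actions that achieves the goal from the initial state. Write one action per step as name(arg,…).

1. step(f,c)  →  {clear(c,c), clear(e,e), clear(e,f), holds(e,f), holds(f,e), near(c), on(c,c)}
2. step(e,f)  →  {clear(c,c), clear(e,e), clear(e,f), holds(e,f), near(c), near(f), on(c,c), on(f,f)}

step(f,c); step(e,f)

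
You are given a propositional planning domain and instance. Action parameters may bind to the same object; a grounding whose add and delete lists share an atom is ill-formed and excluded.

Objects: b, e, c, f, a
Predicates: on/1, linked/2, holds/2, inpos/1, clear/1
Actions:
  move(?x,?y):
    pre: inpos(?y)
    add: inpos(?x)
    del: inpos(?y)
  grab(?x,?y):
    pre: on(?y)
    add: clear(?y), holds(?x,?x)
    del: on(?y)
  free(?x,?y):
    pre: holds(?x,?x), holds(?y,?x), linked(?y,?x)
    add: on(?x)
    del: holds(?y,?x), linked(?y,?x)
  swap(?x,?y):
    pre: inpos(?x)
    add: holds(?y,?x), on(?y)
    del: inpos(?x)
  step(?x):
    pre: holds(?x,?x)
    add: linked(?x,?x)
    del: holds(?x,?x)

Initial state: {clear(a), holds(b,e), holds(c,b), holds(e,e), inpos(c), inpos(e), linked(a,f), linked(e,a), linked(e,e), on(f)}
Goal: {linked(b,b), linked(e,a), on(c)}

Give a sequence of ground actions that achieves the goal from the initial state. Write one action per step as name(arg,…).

grab(b,f); swap(e,c); step(b)

1. grab(b,f)  →  {clear(a), clear(f), holds(b,b), holds(b,e), holds(c,b), holds(e,e), inpos(c), inpos(e), linked(a,f), linked(e,a), linked(e,e)}
2. swap(e,c)  →  {clear(a), clear(f), holds(b,b), holds(b,e), holds(c,b), holds(c,e), holds(e,e), inpos(c), linked(a,f), linked(e,a), linked(e,e), on(c)}
3. step(b)  →  {clear(a), clear(f), holds(b,e), holds(c,b), holds(c,e), holds(e,e), inpos(c), linked(a,f), linked(b,b), linked(e,a), linked(e,e), on(c)}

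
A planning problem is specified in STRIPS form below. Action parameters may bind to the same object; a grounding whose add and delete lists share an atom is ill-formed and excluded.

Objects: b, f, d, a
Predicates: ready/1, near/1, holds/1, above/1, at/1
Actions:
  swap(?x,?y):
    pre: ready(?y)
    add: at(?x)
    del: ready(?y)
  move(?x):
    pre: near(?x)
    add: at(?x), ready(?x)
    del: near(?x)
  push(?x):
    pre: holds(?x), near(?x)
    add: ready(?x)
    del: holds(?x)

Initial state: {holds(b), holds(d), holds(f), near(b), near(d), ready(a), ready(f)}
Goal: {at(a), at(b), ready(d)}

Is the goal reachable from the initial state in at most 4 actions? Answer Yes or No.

Yes

1. swap(b,f)  →  {at(b), holds(b), holds(d), holds(f), near(b), near(d), ready(a)}
2. swap(a,a)  →  {at(a), at(b), holds(b), holds(d), holds(f), near(b), near(d)}
3. move(d)  →  {at(a), at(b), at(d), holds(b), holds(d), holds(f), near(b), ready(d)}
optimal plan length = 3; 3 ≤ 4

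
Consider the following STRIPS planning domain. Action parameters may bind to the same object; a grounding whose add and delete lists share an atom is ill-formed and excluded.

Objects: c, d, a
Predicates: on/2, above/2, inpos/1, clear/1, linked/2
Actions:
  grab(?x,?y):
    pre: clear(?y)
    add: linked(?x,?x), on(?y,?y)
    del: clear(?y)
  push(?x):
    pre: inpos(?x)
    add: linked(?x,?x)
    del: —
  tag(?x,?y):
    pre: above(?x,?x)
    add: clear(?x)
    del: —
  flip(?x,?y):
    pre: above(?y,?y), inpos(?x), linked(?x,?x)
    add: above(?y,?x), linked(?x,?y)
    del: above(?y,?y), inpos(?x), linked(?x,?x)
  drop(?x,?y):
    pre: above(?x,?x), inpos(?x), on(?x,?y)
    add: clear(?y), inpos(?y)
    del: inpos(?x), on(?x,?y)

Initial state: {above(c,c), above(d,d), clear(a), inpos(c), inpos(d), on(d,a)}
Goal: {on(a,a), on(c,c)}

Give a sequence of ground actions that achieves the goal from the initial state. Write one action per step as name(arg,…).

grab(c,a); tag(c,c); grab(c,c)

1. grab(c,a)  →  {above(c,c), above(d,d), inpos(c), inpos(d), linked(c,c), on(a,a), on(d,a)}
2. tag(c,c)  →  {above(c,c), above(d,d), clear(c), inpos(c), inpos(d), linked(c,c), on(a,a), on(d,a)}
3. grab(c,c)  →  {above(c,c), above(d,d), inpos(c), inpos(d), linked(c,c), on(a,a), on(c,c), on(d,a)}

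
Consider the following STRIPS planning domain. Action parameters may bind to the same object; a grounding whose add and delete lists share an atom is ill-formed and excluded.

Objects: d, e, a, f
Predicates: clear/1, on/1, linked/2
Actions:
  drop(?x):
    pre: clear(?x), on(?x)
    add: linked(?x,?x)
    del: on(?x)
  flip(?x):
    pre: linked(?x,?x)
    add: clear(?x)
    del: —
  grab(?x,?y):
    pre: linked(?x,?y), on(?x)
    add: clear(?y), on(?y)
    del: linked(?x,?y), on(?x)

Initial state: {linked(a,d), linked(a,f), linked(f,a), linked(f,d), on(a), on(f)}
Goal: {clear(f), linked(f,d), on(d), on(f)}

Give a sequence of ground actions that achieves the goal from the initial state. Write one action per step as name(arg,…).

1. grab(a,d)  →  {clear(d), linked(a,f), linked(f,a), linked(f,d), on(d), on(f)}
2. grab(f,a)  →  {clear(a), clear(d), linked(a,f), linked(f,d), on(a), on(d)}
3. grab(a,f)  →  {clear(a), clear(d), clear(f), linked(f,d), on(d), on(f)}

grab(a,d); grab(f,a); grab(a,f)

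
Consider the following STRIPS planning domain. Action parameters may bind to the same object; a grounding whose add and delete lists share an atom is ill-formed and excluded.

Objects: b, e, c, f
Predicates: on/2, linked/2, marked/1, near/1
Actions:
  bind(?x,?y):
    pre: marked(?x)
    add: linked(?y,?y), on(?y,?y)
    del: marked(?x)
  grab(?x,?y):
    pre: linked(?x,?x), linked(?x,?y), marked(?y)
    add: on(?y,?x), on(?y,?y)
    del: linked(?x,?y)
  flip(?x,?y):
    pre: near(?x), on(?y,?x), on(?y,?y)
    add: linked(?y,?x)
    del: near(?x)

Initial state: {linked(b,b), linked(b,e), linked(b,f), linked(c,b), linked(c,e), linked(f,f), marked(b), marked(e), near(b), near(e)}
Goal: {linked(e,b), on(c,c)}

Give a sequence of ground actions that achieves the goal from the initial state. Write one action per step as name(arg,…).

bind(b,c); grab(b,e); flip(b,e)

1. bind(b,c)  →  {linked(b,b), linked(b,e), linked(b,f), linked(c,b), linked(c,c), linked(c,e), linked(f,f), marked(e), near(b), near(e), on(c,c)}
2. grab(b,e)  →  {linked(b,b), linked(b,f), linked(c,b), linked(c,c), linked(c,e), linked(f,f), marked(e), near(b), near(e), on(c,c), on(e,b), on(e,e)}
3. flip(b,e)  →  {linked(b,b), linked(b,f), linked(c,b), linked(c,c), linked(c,e), linked(e,b), linked(f,f), marked(e), near(e), on(c,c), on(e,b), on(e,e)}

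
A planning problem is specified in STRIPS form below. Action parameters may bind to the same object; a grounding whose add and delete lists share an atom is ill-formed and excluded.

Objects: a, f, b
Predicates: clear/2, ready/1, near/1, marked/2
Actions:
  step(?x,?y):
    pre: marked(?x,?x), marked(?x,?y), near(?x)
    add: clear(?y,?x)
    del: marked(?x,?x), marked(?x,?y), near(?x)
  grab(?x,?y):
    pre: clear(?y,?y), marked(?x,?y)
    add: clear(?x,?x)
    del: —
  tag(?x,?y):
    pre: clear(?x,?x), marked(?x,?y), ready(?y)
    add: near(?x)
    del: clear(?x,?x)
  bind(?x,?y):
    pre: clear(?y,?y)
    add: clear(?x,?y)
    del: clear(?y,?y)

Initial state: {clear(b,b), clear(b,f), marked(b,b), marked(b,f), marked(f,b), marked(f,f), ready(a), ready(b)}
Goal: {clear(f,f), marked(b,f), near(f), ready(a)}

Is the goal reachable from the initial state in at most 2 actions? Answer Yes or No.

1. grab(f,b)  →  {clear(b,b), clear(b,f), clear(f,f), marked(b,b), marked(b,f), marked(f,b), marked(f,f), ready(a), ready(b)}
2. tag(f,b)  →  {clear(b,b), clear(b,f), marked(b,b), marked(b,f), marked(f,b), marked(f,f), near(f), ready(a), ready(b)}
3. grab(f,b)  →  {clear(b,b), clear(b,f), clear(f,f), marked(b,b), marked(b,f), marked(f,b), marked(f,f), near(f), ready(a), ready(b)}
optimal plan length = 3; 3 > 2

No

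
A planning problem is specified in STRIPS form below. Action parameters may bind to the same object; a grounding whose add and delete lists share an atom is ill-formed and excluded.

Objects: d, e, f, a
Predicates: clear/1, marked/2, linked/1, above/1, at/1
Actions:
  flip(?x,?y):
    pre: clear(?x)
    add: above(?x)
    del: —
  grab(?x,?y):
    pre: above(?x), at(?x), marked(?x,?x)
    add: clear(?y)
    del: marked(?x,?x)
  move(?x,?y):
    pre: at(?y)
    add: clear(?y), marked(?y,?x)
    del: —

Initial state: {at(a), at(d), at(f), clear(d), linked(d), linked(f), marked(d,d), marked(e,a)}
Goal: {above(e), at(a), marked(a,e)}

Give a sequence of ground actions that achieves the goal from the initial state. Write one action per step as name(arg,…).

1. flip(d,d)  →  {above(d), at(a), at(d), at(f), clear(d), linked(d), linked(f), marked(d,d), marked(e,a)}
2. grab(d,e)  →  {above(d), at(a), at(d), at(f), clear(d), clear(e), linked(d), linked(f), marked(e,a)}
3. flip(e,d)  →  {above(d), above(e), at(a), at(d), at(f), clear(d), clear(e), linked(d), linked(f), marked(e,a)}
4. move(e,a)  →  {above(d), above(e), at(a), at(d), at(f), clear(a), clear(d), clear(e), linked(d), linked(f), marked(a,e), marked(e,a)}

flip(d,d); grab(d,e); flip(e,d); move(e,a)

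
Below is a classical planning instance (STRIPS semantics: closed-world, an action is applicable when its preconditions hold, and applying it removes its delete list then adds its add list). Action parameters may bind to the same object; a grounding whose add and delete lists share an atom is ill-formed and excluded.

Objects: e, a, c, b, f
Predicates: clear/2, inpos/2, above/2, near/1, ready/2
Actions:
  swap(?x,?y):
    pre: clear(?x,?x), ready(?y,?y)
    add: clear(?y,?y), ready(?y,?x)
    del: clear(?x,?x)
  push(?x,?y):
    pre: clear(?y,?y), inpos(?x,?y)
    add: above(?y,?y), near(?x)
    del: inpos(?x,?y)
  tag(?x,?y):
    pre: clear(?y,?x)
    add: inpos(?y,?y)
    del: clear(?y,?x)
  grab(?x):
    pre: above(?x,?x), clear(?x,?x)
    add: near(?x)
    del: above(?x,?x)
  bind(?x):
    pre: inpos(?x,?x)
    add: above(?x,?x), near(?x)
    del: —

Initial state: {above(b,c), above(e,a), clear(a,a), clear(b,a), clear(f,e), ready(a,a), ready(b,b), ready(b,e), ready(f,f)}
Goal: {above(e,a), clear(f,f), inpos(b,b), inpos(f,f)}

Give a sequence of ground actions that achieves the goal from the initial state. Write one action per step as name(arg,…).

1. swap(a,f)  →  {above(b,c), above(e,a), clear(b,a), clear(f,e), clear(f,f), ready(a,a), ready(b,b), ready(b,e), ready(f,a), ready(f,f)}
2. tag(e,f)  →  {above(b,c), above(e,a), clear(b,a), clear(f,f), inpos(f,f), ready(a,a), ready(b,b), ready(b,e), ready(f,a), ready(f,f)}
3. tag(a,b)  →  {above(b,c), above(e,a), clear(f,f), inpos(b,b), inpos(f,f), ready(a,a), ready(b,b), ready(b,e), ready(f,a), ready(f,f)}

swap(a,f); tag(e,f); tag(a,b)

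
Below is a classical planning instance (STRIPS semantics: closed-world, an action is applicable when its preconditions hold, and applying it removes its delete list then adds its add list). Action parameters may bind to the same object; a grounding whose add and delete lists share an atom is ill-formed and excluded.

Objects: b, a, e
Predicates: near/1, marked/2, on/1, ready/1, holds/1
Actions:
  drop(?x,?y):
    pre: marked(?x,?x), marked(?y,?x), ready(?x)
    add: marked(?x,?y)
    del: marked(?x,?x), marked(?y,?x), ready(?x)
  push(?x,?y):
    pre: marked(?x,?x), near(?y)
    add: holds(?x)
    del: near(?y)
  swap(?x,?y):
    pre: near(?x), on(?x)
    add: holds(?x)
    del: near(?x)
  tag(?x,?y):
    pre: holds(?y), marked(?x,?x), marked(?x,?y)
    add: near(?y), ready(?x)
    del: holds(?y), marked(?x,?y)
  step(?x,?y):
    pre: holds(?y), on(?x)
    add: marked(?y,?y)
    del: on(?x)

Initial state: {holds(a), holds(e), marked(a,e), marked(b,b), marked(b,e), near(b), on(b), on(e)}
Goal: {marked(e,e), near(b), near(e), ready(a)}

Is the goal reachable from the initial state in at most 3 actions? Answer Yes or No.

1. step(b,a)  →  {holds(a), holds(e), marked(a,a), marked(a,e), marked(b,b), marked(b,e), near(b), on(e)}
2. step(e,e)  →  {holds(a), holds(e), marked(a,a), marked(a,e), marked(b,b), marked(b,e), marked(e,e), near(b)}
3. tag(a,e)  →  {holds(a), marked(a,a), marked(b,b), marked(b,e), marked(e,e), near(b), near(e), ready(a)}
optimal plan length = 3; 3 ≤ 3

Yes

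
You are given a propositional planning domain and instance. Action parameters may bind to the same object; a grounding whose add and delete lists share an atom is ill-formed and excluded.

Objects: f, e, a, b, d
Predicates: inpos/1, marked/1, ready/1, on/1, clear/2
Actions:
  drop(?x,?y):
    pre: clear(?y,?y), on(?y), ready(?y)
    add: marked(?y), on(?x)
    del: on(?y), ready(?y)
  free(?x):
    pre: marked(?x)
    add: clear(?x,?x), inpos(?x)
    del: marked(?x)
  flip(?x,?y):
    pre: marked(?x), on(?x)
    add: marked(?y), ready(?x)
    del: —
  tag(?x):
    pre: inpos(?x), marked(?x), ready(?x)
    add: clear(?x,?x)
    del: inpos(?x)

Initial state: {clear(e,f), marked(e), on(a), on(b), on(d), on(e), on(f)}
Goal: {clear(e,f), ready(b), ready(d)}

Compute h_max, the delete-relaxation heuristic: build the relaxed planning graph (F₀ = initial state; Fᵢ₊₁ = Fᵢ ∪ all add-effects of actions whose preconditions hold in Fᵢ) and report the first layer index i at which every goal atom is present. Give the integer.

F0 = init (7 atoms)
F1 = F0 ∪ {clear(e,e), inpos(e), marked(a), marked(b), marked(d), marked(f), ready(e)}  (14 atoms)
F2 = F1 ∪ {clear(a,a), clear(b,b), clear(d,d), clear(f,f), inpos(a), inpos(b), inpos(d), inpos(f), ready(a), ready(b), ready(d), ready(f)}  (26 atoms)
goal ⊆ F2  ⇒  h_max = 2

2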